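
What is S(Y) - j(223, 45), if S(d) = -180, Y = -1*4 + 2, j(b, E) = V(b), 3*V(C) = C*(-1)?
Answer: -317/3 ≈ -105.67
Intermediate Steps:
V(C) = -C/3 (V(C) = (C*(-1))/3 = (-C)/3 = -C/3)
j(b, E) = -b/3
Y = -2 (Y = -4 + 2 = -2)
S(Y) - j(223, 45) = -180 - (-1)*223/3 = -180 - 1*(-223/3) = -180 + 223/3 = -317/3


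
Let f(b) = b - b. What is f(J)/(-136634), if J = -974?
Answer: 0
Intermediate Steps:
f(b) = 0
f(J)/(-136634) = 0/(-136634) = 0*(-1/136634) = 0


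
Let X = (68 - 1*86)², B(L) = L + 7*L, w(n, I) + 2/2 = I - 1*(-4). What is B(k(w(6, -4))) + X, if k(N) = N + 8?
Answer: 380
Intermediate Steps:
w(n, I) = 3 + I (w(n, I) = -1 + (I - 1*(-4)) = -1 + (I + 4) = -1 + (4 + I) = 3 + I)
k(N) = 8 + N
B(L) = 8*L
X = 324 (X = (68 - 86)² = (-18)² = 324)
B(k(w(6, -4))) + X = 8*(8 + (3 - 4)) + 324 = 8*(8 - 1) + 324 = 8*7 + 324 = 56 + 324 = 380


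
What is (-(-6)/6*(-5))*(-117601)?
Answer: 588005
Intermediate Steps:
(-(-6)/6*(-5))*(-117601) = (-3*(-⅓)*(-5))*(-117601) = (1*(-5))*(-117601) = -5*(-117601) = 588005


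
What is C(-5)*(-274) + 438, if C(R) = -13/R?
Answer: -1372/5 ≈ -274.40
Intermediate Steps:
C(-5)*(-274) + 438 = -13/(-5)*(-274) + 438 = -13*(-⅕)*(-274) + 438 = (13/5)*(-274) + 438 = -3562/5 + 438 = -1372/5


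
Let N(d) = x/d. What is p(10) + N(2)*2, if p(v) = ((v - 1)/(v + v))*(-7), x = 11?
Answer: 157/20 ≈ 7.8500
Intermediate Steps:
p(v) = -7*(-1 + v)/(2*v) (p(v) = ((-1 + v)/((2*v)))*(-7) = ((-1 + v)*(1/(2*v)))*(-7) = ((-1 + v)/(2*v))*(-7) = -7*(-1 + v)/(2*v))
N(d) = 11/d
p(10) + N(2)*2 = (7/2)*(1 - 1*10)/10 + (11/2)*2 = (7/2)*(⅒)*(1 - 10) + (11*(½))*2 = (7/2)*(⅒)*(-9) + (11/2)*2 = -63/20 + 11 = 157/20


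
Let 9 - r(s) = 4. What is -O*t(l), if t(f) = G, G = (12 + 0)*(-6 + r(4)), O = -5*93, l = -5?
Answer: -5580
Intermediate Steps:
r(s) = 5 (r(s) = 9 - 1*4 = 9 - 4 = 5)
O = -465
G = -12 (G = (12 + 0)*(-6 + 5) = 12*(-1) = -12)
t(f) = -12
-O*t(l) = -(-465)*(-12) = -1*5580 = -5580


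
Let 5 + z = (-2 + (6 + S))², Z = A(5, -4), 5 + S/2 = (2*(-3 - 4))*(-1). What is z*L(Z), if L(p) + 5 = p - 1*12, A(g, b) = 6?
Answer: -5269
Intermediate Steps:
S = 18 (S = -10 + 2*((2*(-3 - 4))*(-1)) = -10 + 2*((2*(-7))*(-1)) = -10 + 2*(-14*(-1)) = -10 + 2*14 = -10 + 28 = 18)
Z = 6
L(p) = -17 + p (L(p) = -5 + (p - 1*12) = -5 + (p - 12) = -5 + (-12 + p) = -17 + p)
z = 479 (z = -5 + (-2 + (6 + 18))² = -5 + (-2 + 24)² = -5 + 22² = -5 + 484 = 479)
z*L(Z) = 479*(-17 + 6) = 479*(-11) = -5269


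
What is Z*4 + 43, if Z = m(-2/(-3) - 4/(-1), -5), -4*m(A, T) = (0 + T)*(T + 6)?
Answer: 48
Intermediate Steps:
m(A, T) = -T*(6 + T)/4 (m(A, T) = -(0 + T)*(T + 6)/4 = -T*(6 + T)/4)
Z = 5/4 (Z = -¼*(-5)*(6 - 5) = -¼*(-5)*1 = 5/4 ≈ 1.2500)
Z*4 + 43 = (5/4)*4 + 43 = 5 + 43 = 48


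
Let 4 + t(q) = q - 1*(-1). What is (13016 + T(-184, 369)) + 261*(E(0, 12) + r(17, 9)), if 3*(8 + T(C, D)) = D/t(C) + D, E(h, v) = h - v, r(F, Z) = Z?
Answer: 2308953/187 ≈ 12347.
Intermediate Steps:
t(q) = -3 + q (t(q) = -4 + (q - 1*(-1)) = -4 + (q + 1) = -4 + (1 + q) = -3 + q)
T(C, D) = -8 + D/3 + D/(3*(-3 + C)) (T(C, D) = -8 + (D/(-3 + C) + D)/3 = -8 + (D + D/(-3 + C))/3 = -8 + (D/3 + D/(3*(-3 + C))) = -8 + D/3 + D/(3*(-3 + C)))
(13016 + T(-184, 369)) + 261*(E(0, 12) + r(17, 9)) = (13016 + (369 + (-24 + 369)*(-3 - 184))/(3*(-3 - 184))) + 261*((0 - 1*12) + 9) = (13016 + (⅓)*(369 + 345*(-187))/(-187)) + 261*((0 - 12) + 9) = (13016 + (⅓)*(-1/187)*(369 - 64515)) + 261*(-12 + 9) = (13016 + (⅓)*(-1/187)*(-64146)) + 261*(-3) = (13016 + 21382/187) - 783 = 2455374/187 - 783 = 2308953/187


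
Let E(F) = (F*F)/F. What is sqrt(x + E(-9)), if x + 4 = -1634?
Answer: 3*I*sqrt(183) ≈ 40.583*I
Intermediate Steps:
x = -1638 (x = -4 - 1634 = -1638)
E(F) = F (E(F) = F**2/F = F)
sqrt(x + E(-9)) = sqrt(-1638 - 9) = sqrt(-1647) = 3*I*sqrt(183)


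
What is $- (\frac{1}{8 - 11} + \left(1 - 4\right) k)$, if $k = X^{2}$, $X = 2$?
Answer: $\frac{37}{3} \approx 12.333$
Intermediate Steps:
$k = 4$ ($k = 2^{2} = 4$)
$- (\frac{1}{8 - 11} + \left(1 - 4\right) k) = - (\frac{1}{8 - 11} + \left(1 - 4\right) 4) = - (\frac{1}{-3} + \left(1 - 4\right) 4) = - (- \frac{1}{3} - 12) = \left(-1\right) \left(- \frac{37}{3}\right) = \frac{37}{3}$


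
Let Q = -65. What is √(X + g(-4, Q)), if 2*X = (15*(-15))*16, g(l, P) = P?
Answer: I*√1865 ≈ 43.186*I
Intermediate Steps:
X = -1800 (X = ((15*(-15))*16)/2 = (-225*16)/2 = (½)*(-3600) = -1800)
√(X + g(-4, Q)) = √(-1800 - 65) = √(-1865) = I*√1865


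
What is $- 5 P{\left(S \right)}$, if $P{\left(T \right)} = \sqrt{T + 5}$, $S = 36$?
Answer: $- 5 \sqrt{41} \approx -32.016$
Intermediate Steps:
$P{\left(T \right)} = \sqrt{5 + T}$
$- 5 P{\left(S \right)} = - 5 \sqrt{5 + 36} = - 5 \sqrt{41}$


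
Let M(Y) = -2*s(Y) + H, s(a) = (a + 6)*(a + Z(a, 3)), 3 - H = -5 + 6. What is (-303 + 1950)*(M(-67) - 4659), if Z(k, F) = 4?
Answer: -20328921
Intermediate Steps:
H = 2 (H = 3 - (-5 + 6) = 3 - 1*1 = 3 - 1 = 2)
s(a) = (4 + a)*(6 + a) (s(a) = (a + 6)*(a + 4) = (6 + a)*(4 + a) = (4 + a)*(6 + a))
M(Y) = -46 - 20*Y - 2*Y**2 (M(Y) = -2*(24 + Y**2 + 10*Y) + 2 = (-48 - 20*Y - 2*Y**2) + 2 = -46 - 20*Y - 2*Y**2)
(-303 + 1950)*(M(-67) - 4659) = (-303 + 1950)*((-46 - 20*(-67) - 2*(-67)**2) - 4659) = 1647*((-46 + 1340 - 2*4489) - 4659) = 1647*((-46 + 1340 - 8978) - 4659) = 1647*(-7684 - 4659) = 1647*(-12343) = -20328921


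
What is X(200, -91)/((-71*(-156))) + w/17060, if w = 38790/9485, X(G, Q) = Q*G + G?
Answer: -24268534683/14935441430 ≈ -1.6249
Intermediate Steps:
X(G, Q) = G + G*Q (X(G, Q) = G*Q + G = G + G*Q)
w = 7758/1897 (w = 38790*(1/9485) = 7758/1897 ≈ 4.0896)
X(200, -91)/((-71*(-156))) + w/17060 = (200*(1 - 91))/((-71*(-156))) + (7758/1897)/17060 = (200*(-90))/11076 + (7758/1897)*(1/17060) = -18000*1/11076 + 3879/16181410 = -1500/923 + 3879/16181410 = -24268534683/14935441430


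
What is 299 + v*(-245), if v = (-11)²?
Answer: -29346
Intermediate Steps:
v = 121
299 + v*(-245) = 299 + 121*(-245) = 299 - 29645 = -29346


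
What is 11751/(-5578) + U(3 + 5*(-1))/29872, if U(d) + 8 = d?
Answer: -87770413/41656504 ≈ -2.1070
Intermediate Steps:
U(d) = -8 + d
11751/(-5578) + U(3 + 5*(-1))/29872 = 11751/(-5578) + (-8 + (3 + 5*(-1)))/29872 = 11751*(-1/5578) + (-8 + (3 - 5))*(1/29872) = -11751/5578 + (-8 - 2)*(1/29872) = -11751/5578 - 10*1/29872 = -11751/5578 - 5/14936 = -87770413/41656504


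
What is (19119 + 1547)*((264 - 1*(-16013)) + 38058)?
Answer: 1122887110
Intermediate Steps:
(19119 + 1547)*((264 - 1*(-16013)) + 38058) = 20666*((264 + 16013) + 38058) = 20666*(16277 + 38058) = 20666*54335 = 1122887110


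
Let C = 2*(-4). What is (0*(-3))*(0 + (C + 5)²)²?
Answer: 0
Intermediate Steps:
C = -8
(0*(-3))*(0 + (C + 5)²)² = (0*(-3))*(0 + (-8 + 5)²)² = 0*(0 + (-3)²)² = 0*(0 + 9)² = 0*9² = 0*81 = 0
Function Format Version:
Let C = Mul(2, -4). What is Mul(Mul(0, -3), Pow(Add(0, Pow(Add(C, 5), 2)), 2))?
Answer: 0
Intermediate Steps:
C = -8
Mul(Mul(0, -3), Pow(Add(0, Pow(Add(C, 5), 2)), 2)) = Mul(Mul(0, -3), Pow(Add(0, Pow(Add(-8, 5), 2)), 2)) = Mul(0, Pow(Add(0, Pow(-3, 2)), 2)) = Mul(0, Pow(Add(0, 9), 2)) = Mul(0, Pow(9, 2)) = Mul(0, 81) = 0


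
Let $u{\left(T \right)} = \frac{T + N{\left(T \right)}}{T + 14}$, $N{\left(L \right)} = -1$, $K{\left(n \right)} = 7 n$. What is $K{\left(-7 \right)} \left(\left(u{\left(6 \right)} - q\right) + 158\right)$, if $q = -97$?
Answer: $- \frac{50029}{4} \approx -12507.0$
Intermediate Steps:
$u{\left(T \right)} = \frac{-1 + T}{14 + T}$ ($u{\left(T \right)} = \frac{T - 1}{T + 14} = \frac{-1 + T}{14 + T}$)
$K{\left(-7 \right)} \left(\left(u{\left(6 \right)} - q\right) + 158\right) = 7 \left(-7\right) \left(\left(\frac{-1 + 6}{14 + 6} - -97\right) + 158\right) = - 49 \left(\left(\frac{1}{20} \cdot 5 + 97\right) + 158\right) = - 49 \left(\left(\frac{1}{4} + 97\right) + 158\right) = - 49 \left(\frac{389}{4} + 158\right) = \left(-49\right) \frac{1021}{4} = - \frac{50029}{4}$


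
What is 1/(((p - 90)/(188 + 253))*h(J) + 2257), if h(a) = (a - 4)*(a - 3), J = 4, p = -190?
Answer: 1/2257 ≈ 0.00044307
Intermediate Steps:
h(a) = (-4 + a)*(-3 + a)
1/(((p - 90)/(188 + 253))*h(J) + 2257) = 1/(((-190 - 90)/(188 + 253))*(12 + 4**2 - 7*4) + 2257) = 1/((-280/441)*(12 + 16 - 28) + 2257) = 1/(-280*1/441*0 + 2257) = 1/(-40/63*0 + 2257) = 1/(0 + 2257) = 1/2257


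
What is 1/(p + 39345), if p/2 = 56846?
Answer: 1/153037 ≈ 6.5344e-6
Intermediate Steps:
p = 113692 (p = 2*56846 = 113692)
1/(p + 39345) = 1/(113692 + 39345) = 1/153037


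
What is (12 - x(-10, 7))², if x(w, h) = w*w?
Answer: 7744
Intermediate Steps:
x(w, h) = w²
(12 - x(-10, 7))² = (12 - 1*(-10)²)² = (12 - 1*100)² = (12 - 100)² = (-88)² = 7744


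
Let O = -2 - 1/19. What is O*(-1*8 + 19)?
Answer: -429/19 ≈ -22.579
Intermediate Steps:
O = -39/19 (O = -2 - 1*1/19 = -2 - 1/19 = -39/19 ≈ -2.0526)
O*(-1*8 + 19) = -39*(-1*8 + 19)/19 = -39*(-8 + 19)/19 = -39/19*11 = -429/19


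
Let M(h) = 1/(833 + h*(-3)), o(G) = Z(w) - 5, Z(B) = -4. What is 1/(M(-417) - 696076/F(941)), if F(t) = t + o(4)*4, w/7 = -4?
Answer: -1886020/1450621479 ≈ -0.0013001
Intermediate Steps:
w = -28 (w = 7*(-4) = -28)
o(G) = -9 (o(G) = -4 - 5 = -9)
F(t) = -36 + t (F(t) = t - 9*4 = t - 36 = -36 + t)
M(h) = 1/(833 - 3*h)
1/(M(-417) - 696076/F(941)) = 1/(-1/(-833 + 3*(-417)) - 696076/(-36 + 941)) = 1/(-1/(-833 - 1251) - 696076/905) = 1/(-1/(-2084) - 696076*1/905) = 1/(-1*(-1/2084) - 696076/905) = 1/(1/2084 - 696076/905) = 1/(-1450621479/1886020) = -1886020/1450621479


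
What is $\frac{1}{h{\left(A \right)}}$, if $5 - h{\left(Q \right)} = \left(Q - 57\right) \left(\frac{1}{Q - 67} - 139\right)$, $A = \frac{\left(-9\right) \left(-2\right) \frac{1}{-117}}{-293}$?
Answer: $- \frac{972060609}{7697531931983} \approx -0.00012628$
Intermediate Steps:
$A = \frac{2}{3809}$ ($A = 18 \left(- \frac{1}{117}\right) \left(- \frac{1}{293}\right) = \left(- \frac{2}{13}\right) \left(- \frac{1}{293}\right) = \frac{2}{3809} \approx 0.00052507$)
$h{\left(Q \right)} = 5 - \left(-139 + \frac{1}{-67 + Q}\right) \left(-57 + Q\right)$ ($h{\left(Q \right)} = 5 - \left(Q - 57\right) \left(\frac{1}{Q - 67} - 139\right) = 5 - \left(-57 + Q\right) \left(\frac{1}{-67 + Q} - 139\right) = 5 - \left(-57 + Q\right) \left(-139 + \frac{1}{-67 + Q}\right) = 5 - \left(-139 + \frac{1}{-67 + Q}\right) \left(-57 + Q\right)$)
$\frac{1}{h{\left(A \right)}} = \frac{1}{\frac{1}{-67 + \frac{2}{3809}} \left(530563 - \frac{34464}{3809} + 139 \left(\frac{2}{3809}\right)^{2}\right)} = \frac{1}{\frac{1}{- \frac{255201}{3809}} \left(530563 - \frac{34464}{3809} + 139 \cdot \frac{4}{14508481}\right)} = \frac{1}{\left(- \frac{3809}{255201}\right) \left(530563 - \frac{34464}{3809} + \frac{556}{14508481}\right)} = \frac{1}{\left(- \frac{3809}{255201}\right) \frac{7697531931983}{14508481}} = \frac{1}{- \frac{7697531931983}{972060609}} = - \frac{972060609}{7697531931983}$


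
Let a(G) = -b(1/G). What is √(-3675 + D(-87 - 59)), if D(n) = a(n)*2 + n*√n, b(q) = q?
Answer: √(-19584002 - 778034*I*√146)/73 ≈ 14.168 - 62.255*I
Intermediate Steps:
a(G) = -1/G
D(n) = n^(3/2) - 2/n (D(n) = -1/n*2 + n*√n = -2/n + n^(3/2) = n^(3/2) - 2/n)
√(-3675 + D(-87 - 59)) = √(-3675 + (-2 + (-87 - 59)^(5/2))/(-87 - 59)) = √(-3675 + (-2 + (-146)^(5/2))/(-146)) = √(-3675 - (-2 + 21316*I*√146)/146) = √(-3675 + (1/73 - 146*I*√146)) = √(-268274/73 - 146*I*√146)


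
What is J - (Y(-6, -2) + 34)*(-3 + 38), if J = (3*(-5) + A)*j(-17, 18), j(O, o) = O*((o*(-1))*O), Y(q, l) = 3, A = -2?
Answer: 87139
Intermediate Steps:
j(O, o) = -o*O² (j(O, o) = O*((-o)*O) = O*(-O*o) = -o*O²)
J = 88434 (J = (3*(-5) - 2)*(-1*18*(-17)²) = (-15 - 2)*(-1*18*289) = -17*(-5202) = 88434)
J - (Y(-6, -2) + 34)*(-3 + 38) = 88434 - (3 + 34)*(-3 + 38) = 88434 - 37*35 = 88434 - 1*1295 = 88434 - 1295 = 87139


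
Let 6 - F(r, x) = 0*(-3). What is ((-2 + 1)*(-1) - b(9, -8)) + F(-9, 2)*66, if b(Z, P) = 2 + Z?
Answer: 386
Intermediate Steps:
F(r, x) = 6 (F(r, x) = 6 - 0*(-3) = 6 - 1*0 = 6 + 0 = 6)
((-2 + 1)*(-1) - b(9, -8)) + F(-9, 2)*66 = ((-2 + 1)*(-1) - (2 + 9)) + 6*66 = (-1*(-1) - 1*11) + 396 = (1 - 11) + 396 = -10 + 396 = 386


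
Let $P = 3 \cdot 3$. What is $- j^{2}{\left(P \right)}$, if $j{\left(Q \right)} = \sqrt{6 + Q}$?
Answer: $-15$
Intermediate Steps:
$P = 9$
$- j^{2}{\left(P \right)} = - \left(\sqrt{6 + 9}\right)^{2} = - \left(\sqrt{15}\right)^{2} = \left(-1\right) 15 = -15$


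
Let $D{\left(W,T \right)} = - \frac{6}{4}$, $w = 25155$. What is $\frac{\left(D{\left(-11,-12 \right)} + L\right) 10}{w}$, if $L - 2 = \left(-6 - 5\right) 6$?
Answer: $- \frac{131}{5031} \approx -0.026039$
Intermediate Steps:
$D{\left(W,T \right)} = - \frac{3}{2}$ ($D{\left(W,T \right)} = \left(-6\right) \frac{1}{4} = - \frac{3}{2}$)
$L = -64$ ($L = 2 + \left(-6 - 5\right) 6 = 2 - 66 = -64$)
$\frac{\left(D{\left(-11,-12 \right)} + L\right) 10}{w} = \frac{\left(- \frac{3}{2} - 64\right) 10}{25155} = \left(- \frac{131}{2}\right) 10 \cdot \frac{1}{25155} = \left(-655\right) \frac{1}{25155} = - \frac{131}{5031}$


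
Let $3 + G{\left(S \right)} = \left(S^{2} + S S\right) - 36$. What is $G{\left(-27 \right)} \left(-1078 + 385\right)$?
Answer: $-983367$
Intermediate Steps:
$G{\left(S \right)} = -39 + 2 S^{2}$ ($G{\left(S \right)} = -3 - \left(36 - S^{2} - S S\right) = -3 + \left(\left(S^{2} + S^{2}\right) - 36\right) = -3 + \left(2 S^{2} - 36\right) = -3 + \left(-36 + 2 S^{2}\right) = -39 + 2 S^{2}$)
$G{\left(-27 \right)} \left(-1078 + 385\right) = \left(-39 + 2 \left(-27\right)^{2}\right) \left(-1078 + 385\right) = \left(-39 + 2 \cdot 729\right) \left(-693\right) = \left(-39 + 1458\right) \left(-693\right) = 1419 \left(-693\right) = -983367$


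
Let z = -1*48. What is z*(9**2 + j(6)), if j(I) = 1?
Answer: -3936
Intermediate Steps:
z = -48
z*(9**2 + j(6)) = -48*(9**2 + 1) = -48*(81 + 1) = -48*82 = -3936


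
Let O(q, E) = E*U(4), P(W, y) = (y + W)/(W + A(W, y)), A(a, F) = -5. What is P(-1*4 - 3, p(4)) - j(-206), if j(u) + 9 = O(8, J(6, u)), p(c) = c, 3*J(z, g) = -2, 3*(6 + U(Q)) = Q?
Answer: 221/36 ≈ 6.1389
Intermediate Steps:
U(Q) = -6 + Q/3
J(z, g) = -2/3 (J(z, g) = (1/3)*(-2) = -2/3)
P(W, y) = (W + y)/(-5 + W) (P(W, y) = (y + W)/(W - 5) = (W + y)/(-5 + W))
O(q, E) = -14*E/3 (O(q, E) = E*(-6 + (1/3)*4) = E*(-6 + 4/3) = E*(-14/3) = -14*E/3)
j(u) = -53/9 (j(u) = -9 - 14/3*(-2/3) = -9 + 28/9 = -53/9)
P(-1*4 - 3, p(4)) - j(-206) = ((-1*4 - 3) + 4)/(-5 + (-1*4 - 3)) - 1*(-53/9) = ((-4 - 3) + 4)/(-5 + (-4 - 3)) + 53/9 = (-7 + 4)/(-5 - 7) + 53/9 = -3/(-12) + 53/9 = -1/12*(-3) + 53/9 = 1/4 + 53/9 = 221/36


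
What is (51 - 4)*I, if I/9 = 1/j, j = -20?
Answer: -423/20 ≈ -21.150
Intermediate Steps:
I = -9/20 (I = 9/(-20) = 9*(-1/20) = -9/20 ≈ -0.45000)
(51 - 4)*I = (51 - 4)*(-9/20) = 47*(-9/20) = -423/20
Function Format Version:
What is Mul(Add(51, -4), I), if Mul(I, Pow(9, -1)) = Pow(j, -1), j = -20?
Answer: Rational(-423, 20) ≈ -21.150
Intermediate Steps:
I = Rational(-9, 20) (I = Mul(9, Pow(-20, -1)) = Mul(9, Rational(-1, 20)) = Rational(-9, 20) ≈ -0.45000)
Mul(Add(51, -4), I) = Mul(Add(51, -4), Rational(-9, 20)) = Mul(47, Rational(-9, 20)) = Rational(-423, 20)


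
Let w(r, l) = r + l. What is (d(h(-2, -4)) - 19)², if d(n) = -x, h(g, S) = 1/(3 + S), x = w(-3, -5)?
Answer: 121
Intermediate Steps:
w(r, l) = l + r
x = -8 (x = -5 - 3 = -8)
d(n) = 8 (d(n) = -1*(-8) = 8)
(d(h(-2, -4)) - 19)² = (8 - 19)² = (-11)² = 121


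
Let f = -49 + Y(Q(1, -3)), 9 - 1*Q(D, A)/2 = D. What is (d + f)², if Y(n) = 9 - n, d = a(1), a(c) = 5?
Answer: 2601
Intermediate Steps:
Q(D, A) = 18 - 2*D
d = 5
f = -56 (f = -49 + (9 - (18 - 2*1)) = -49 + (9 - (18 - 2)) = -49 + (9 - 1*16) = -49 + (9 - 16) = -49 - 7 = -56)
(d + f)² = (5 - 56)² = (-51)² = 2601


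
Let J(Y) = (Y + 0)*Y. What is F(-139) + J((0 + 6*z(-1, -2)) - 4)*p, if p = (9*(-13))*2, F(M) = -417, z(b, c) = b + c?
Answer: -113673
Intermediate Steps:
J(Y) = Y**2 (J(Y) = Y*Y = Y**2)
p = -234 (p = -117*2 = -234)
F(-139) + J((0 + 6*z(-1, -2)) - 4)*p = -417 + ((0 + 6*(-1 - 2)) - 4)**2*(-234) = -417 + ((0 + 6*(-3)) - 4)**2*(-234) = -417 + ((0 - 18) - 4)**2*(-234) = -417 + (-18 - 4)**2*(-234) = -417 + (-22)**2*(-234) = -417 + 484*(-234) = -417 - 113256 = -113673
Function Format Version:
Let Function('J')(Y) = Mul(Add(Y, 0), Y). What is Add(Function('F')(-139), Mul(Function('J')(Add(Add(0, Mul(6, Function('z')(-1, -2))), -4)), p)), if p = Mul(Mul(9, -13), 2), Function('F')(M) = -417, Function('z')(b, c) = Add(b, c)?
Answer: -113673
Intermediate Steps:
Function('J')(Y) = Pow(Y, 2) (Function('J')(Y) = Mul(Y, Y) = Pow(Y, 2))
p = -234 (p = Mul(-117, 2) = -234)
Add(Function('F')(-139), Mul(Function('J')(Add(Add(0, Mul(6, Function('z')(-1, -2))), -4)), p)) = Add(-417, Mul(Pow(Add(Add(0, Mul(6, Add(-1, -2))), -4), 2), -234)) = Add(-417, Mul(Pow(Add(Add(0, Mul(6, -3)), -4), 2), -234)) = Add(-417, Mul(Pow(Add(Add(0, -18), -4), 2), -234)) = Add(-417, Mul(Pow(Add(-18, -4), 2), -234)) = Add(-417, Mul(Pow(-22, 2), -234)) = Add(-417, Mul(484, -234)) = Add(-417, -113256) = -113673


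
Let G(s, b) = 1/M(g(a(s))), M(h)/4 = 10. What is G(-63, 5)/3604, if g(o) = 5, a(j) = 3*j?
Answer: 1/144160 ≈ 6.9367e-6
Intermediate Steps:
M(h) = 40 (M(h) = 4*10 = 40)
G(s, b) = 1/40
G(-63, 5)/3604 = (1/40)/3604 = (1/40)*(1/3604) = 1/144160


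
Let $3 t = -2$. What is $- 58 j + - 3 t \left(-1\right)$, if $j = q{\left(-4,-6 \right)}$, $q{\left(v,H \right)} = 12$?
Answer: $-698$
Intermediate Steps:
$j = 12$
$t = - \frac{2}{3}$ ($t = \frac{1}{3} \left(-2\right) = - \frac{2}{3} \approx -0.66667$)
$- 58 j + - 3 t \left(-1\right) = \left(-58\right) 12 + \left(-3\right) \left(- \frac{2}{3}\right) \left(-1\right) = -696 + 2 \left(-1\right) = -696 - 2 = -698$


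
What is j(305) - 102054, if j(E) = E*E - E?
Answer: -9334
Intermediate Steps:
j(E) = E² - E
j(305) - 102054 = 305*(-1 + 305) - 102054 = 305*304 - 102054 = 92720 - 102054 = -9334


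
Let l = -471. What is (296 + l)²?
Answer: 30625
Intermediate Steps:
(296 + l)² = (296 - 471)² = (-175)² = 30625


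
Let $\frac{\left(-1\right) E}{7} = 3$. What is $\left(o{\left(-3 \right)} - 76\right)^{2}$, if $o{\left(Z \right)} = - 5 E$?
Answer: $841$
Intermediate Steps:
$E = -21$ ($E = \left(-7\right) 3 = -21$)
$o{\left(Z \right)} = 105$ ($o{\left(Z \right)} = \left(-5\right) \left(-21\right) = 105$)
$\left(o{\left(-3 \right)} - 76\right)^{2} = \left(105 - 76\right)^{2} = 29^{2} = 841$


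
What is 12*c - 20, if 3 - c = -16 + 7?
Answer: 124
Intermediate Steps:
c = 12 (c = 3 - (-16 + 7) = 3 - 1*(-9) = 3 + 9 = 12)
12*c - 20 = 12*12 - 20 = 144 - 20 = 124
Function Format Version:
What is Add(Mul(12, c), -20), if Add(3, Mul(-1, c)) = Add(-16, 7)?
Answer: 124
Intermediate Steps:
c = 12 (c = Add(3, Mul(-1, Add(-16, 7))) = Add(3, Mul(-1, -9)) = Add(3, 9) = 12)
Add(Mul(12, c), -20) = Add(Mul(12, 12), -20) = Add(144, -20) = 124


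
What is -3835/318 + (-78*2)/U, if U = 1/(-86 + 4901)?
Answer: -238866355/318 ≈ -7.5115e+5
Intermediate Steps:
U = 1/4815 ≈ 0.00020768
-3835/318 + (-78*2)/U = -3835/318 + (-78*2)/(1/4815) = -3835*1/318 - 156*4815 = -3835/318 - 751140 = -238866355/318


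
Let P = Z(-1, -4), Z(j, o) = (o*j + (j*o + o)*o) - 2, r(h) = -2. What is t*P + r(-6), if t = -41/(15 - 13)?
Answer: -43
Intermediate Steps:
Z(j, o) = -2 + j*o + o*(o + j*o) (Z(j, o) = (j*o + (o + j*o)*o) - 2 = (j*o + o*(o + j*o)) - 2 = -2 + j*o + o*(o + j*o))
P = 2 (P = -2 + (-4)² - 1*(-4) - 1*(-4)² = -2 + 16 + 4 - 1*16 = -2 + 16 + 4 - 16 = 2)
t = -41/2 ≈ -20.500
t*P + r(-6) = -41/2*2 - 2 = -41 - 2 = -43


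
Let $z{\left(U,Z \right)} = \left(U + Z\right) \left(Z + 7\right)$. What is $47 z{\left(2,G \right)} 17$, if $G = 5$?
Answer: $67116$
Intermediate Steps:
$z{\left(U,Z \right)} = \left(7 + Z\right) \left(U + Z\right)$ ($z{\left(U,Z \right)} = \left(U + Z\right) \left(7 + Z\right) = \left(7 + Z\right) \left(U + Z\right)$)
$47 z{\left(2,G \right)} 17 = 47 \left(5^{2} + 7 \cdot 2 + 7 \cdot 5 + 2 \cdot 5\right) 17 = 47 \left(25 + 14 + 35 + 10\right) 17 = 47 \cdot 84 \cdot 17 = 3948 \cdot 17 = 67116$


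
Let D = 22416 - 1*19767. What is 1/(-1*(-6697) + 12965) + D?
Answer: 52084639/19662 ≈ 2649.0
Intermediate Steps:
D = 2649 (D = 22416 - 19767 = 2649)
1/(-1*(-6697) + 12965) + D = 1/(-1*(-6697) + 12965) + 2649 = 1/(6697 + 12965) + 2649 = 1/19662 + 2649 = 52084639/19662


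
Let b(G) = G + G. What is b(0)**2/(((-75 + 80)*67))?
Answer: 0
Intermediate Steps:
b(G) = 2*G
b(0)**2/(((-75 + 80)*67)) = (2*0)**2/(((-75 + 80)*67)) = 0**2/((5*67)) = 0/335 = 0*(1/335) = 0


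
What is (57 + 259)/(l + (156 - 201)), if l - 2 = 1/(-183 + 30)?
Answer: -12087/1645 ≈ -7.3477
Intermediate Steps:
l = 305/153 (l = 2 + 1/(-183 + 30) = 2 + 1/(-153) = 2 - 1/153 = 305/153 ≈ 1.9935)
(57 + 259)/(l + (156 - 201)) = (57 + 259)/(305/153 + (156 - 201)) = 316/(305/153 - 45) = 316/(-6580/153) = 316*(-153/6580) = -12087/1645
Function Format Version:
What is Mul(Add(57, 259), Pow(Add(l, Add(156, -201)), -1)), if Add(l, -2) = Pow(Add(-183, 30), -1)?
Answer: Rational(-12087, 1645) ≈ -7.3477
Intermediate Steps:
l = Rational(305, 153) (l = Add(2, Pow(Add(-183, 30), -1)) = Add(2, Pow(-153, -1)) = Add(2, Rational(-1, 153)) = Rational(305, 153) ≈ 1.9935)
Mul(Add(57, 259), Pow(Add(l, Add(156, -201)), -1)) = Mul(Add(57, 259), Pow(Add(Rational(305, 153), Add(156, -201)), -1)) = Mul(316, Pow(Add(Rational(305, 153), -45), -1)) = Mul(316, Pow(Rational(-6580, 153), -1)) = Mul(316, Rational(-153, 6580)) = Rational(-12087, 1645)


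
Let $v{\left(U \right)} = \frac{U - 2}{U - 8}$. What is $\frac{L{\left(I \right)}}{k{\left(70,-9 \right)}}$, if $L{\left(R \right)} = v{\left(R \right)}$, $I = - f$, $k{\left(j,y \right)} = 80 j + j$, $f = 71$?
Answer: $\frac{73}{447930} \approx 0.00016297$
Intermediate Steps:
$v{\left(U \right)} = \frac{-2 + U}{-8 + U}$
$k{\left(j,y \right)} = 81 j$
$I = -71$ ($I = \left(-1\right) 71 = -71$)
$L{\left(R \right)} = \frac{-2 + R}{-8 + R}$
$\frac{L{\left(I \right)}}{k{\left(70,-9 \right)}} = \frac{\frac{1}{-8 - 71} \left(-2 - 71\right)}{81 \cdot 70} = \frac{\frac{1}{-79} \left(-73\right)}{5670} = \left(- \frac{1}{79}\right) \left(-73\right) \frac{1}{5670} = \frac{73}{79} \cdot \frac{1}{5670} = \frac{73}{447930}$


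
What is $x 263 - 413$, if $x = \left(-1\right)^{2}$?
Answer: $-150$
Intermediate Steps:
$x = 1$
$x 263 - 413 = 1 \cdot 263 - 413 = 263 - 413 = -150$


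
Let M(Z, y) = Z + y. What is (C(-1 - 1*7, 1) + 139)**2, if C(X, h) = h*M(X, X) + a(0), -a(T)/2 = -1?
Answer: 15625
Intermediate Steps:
a(T) = 2 (a(T) = -2*(-1) = 2)
C(X, h) = 2 + 2*X*h (C(X, h) = h*(X + X) + 2 = h*(2*X) + 2 = 2*X*h + 2 = 2 + 2*X*h)
(C(-1 - 1*7, 1) + 139)**2 = ((2 + 2*(-1 - 1*7)*1) + 139)**2 = ((2 + 2*(-1 - 7)*1) + 139)**2 = ((2 + 2*(-8)*1) + 139)**2 = ((2 - 16) + 139)**2 = (-14 + 139)**2 = 125**2 = 15625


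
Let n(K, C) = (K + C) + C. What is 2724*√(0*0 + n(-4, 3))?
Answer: 2724*√2 ≈ 3852.3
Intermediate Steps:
n(K, C) = K + 2*C (n(K, C) = (C + K) + C = K + 2*C)
2724*√(0*0 + n(-4, 3)) = 2724*√(0*0 + (-4 + 2*3)) = 2724*√(0 + (-4 + 6)) = 2724*√(0 + 2) = 2724*√2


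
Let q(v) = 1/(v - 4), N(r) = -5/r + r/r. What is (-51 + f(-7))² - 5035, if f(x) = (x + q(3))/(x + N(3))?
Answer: -1343314/529 ≈ -2539.3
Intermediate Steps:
N(r) = 1 - 5/r (N(r) = -5/r + 1 = 1 - 5/r)
q(v) = 1/(-4 + v)
f(x) = (-1 + x)/(-⅔ + x) (f(x) = (x + 1/(-4 + 3))/(x + (-5 + 3)/3) = (x + 1/(-1))/(x + (⅓)*(-2)) = (x - 1)/(x - ⅔) = (-1 + x)/(-⅔ + x))
(-51 + f(-7))² - 5035 = (-51 + 3*(-1 - 7)/(-2 + 3*(-7)))² - 5035 = (-51 + 3*(-8)/(-2 - 21))² - 5035 = (-51 + 3*(-8)/(-23))² - 5035 = (-51 + 3*(-1/23)*(-8))² - 5035 = (-51 + 24/23)² - 5035 = (-1149/23)² - 5035 = 1320201/529 - 5035 = -1343314/529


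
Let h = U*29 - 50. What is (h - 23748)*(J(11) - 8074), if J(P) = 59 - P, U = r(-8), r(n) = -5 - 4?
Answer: 193097534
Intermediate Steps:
r(n) = -9
U = -9
h = -311 (h = -9*29 - 50 = -261 - 50 = -311)
(h - 23748)*(J(11) - 8074) = (-311 - 23748)*((59 - 1*11) - 8074) = -24059*((59 - 11) - 8074) = -24059*(48 - 8074) = -24059*(-8026) = 193097534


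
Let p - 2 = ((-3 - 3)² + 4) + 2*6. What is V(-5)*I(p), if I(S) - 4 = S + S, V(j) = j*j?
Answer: 2800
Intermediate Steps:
V(j) = j²
p = 54 (p = 2 + (((-3 - 3)² + 4) + 2*6) = 2 + (((-6)² + 4) + 12) = 2 + ((36 + 4) + 12) = 2 + (40 + 12) = 2 + 52 = 54)
I(S) = 4 + 2*S (I(S) = 4 + (S + S) = 4 + 2*S)
V(-5)*I(p) = (-5)²*(4 + 2*54) = 25*(4 + 108) = 25*112 = 2800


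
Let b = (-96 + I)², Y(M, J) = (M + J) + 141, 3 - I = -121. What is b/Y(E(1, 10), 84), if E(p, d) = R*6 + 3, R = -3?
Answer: 56/15 ≈ 3.7333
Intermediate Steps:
I = 124 (I = 3 - 1*(-121) = 3 + 121 = 124)
E(p, d) = -15 (E(p, d) = -3*6 + 3 = -18 + 3 = -15)
Y(M, J) = 141 + J + M (Y(M, J) = (J + M) + 141 = 141 + J + M)
b = 784 (b = (-96 + 124)² = 28² = 784)
b/Y(E(1, 10), 84) = 784/(141 + 84 - 15) = 784/210 = 784*(1/210) = 56/15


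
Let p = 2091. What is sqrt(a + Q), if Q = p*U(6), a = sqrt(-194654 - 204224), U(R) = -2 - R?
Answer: sqrt(-16728 + 53*I*sqrt(142)) ≈ 2.441 + 129.36*I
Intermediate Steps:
a = 53*I*sqrt(142) (a = sqrt(-398878) = 53*I*sqrt(142) ≈ 631.57*I)
Q = -16728 (Q = 2091*(-2 - 1*6) = 2091*(-2 - 6) = 2091*(-8) = -16728)
sqrt(a + Q) = sqrt(53*I*sqrt(142) - 16728) = sqrt(-16728 + 53*I*sqrt(142))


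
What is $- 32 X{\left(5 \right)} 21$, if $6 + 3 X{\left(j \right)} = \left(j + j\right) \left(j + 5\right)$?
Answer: $-21056$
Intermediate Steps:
$X{\left(j \right)} = -2 + \frac{2 j \left(5 + j\right)}{3}$ ($X{\left(j \right)} = -2 + \frac{\left(j + j\right) \left(j + 5\right)}{3} = -2 + \frac{2 j \left(5 + j\right)}{3}$)
$- 32 X{\left(5 \right)} 21 = - 32 \left(-2 + \frac{2 \cdot 5^{2}}{3} + \frac{10}{3} \cdot 5\right) 21 = - 32 \left(-2 + \frac{2}{3} \cdot 25 + \frac{50}{3}\right) 21 = - 32 \left(-2 + \frac{50}{3} + \frac{50}{3}\right) 21 = \left(-32\right) \frac{94}{3} \cdot 21 = \left(- \frac{3008}{3}\right) 21 = -21056$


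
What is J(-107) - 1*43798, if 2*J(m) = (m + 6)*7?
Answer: -88303/2 ≈ -44152.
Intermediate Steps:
J(m) = 21 + 7*m/2 (J(m) = ((m + 6)*7)/2 = ((6 + m)*7)/2 = (42 + 7*m)/2 = 21 + 7*m/2)
J(-107) - 1*43798 = (21 + (7/2)*(-107)) - 1*43798 = (21 - 749/2) - 43798 = -707/2 - 43798 = -88303/2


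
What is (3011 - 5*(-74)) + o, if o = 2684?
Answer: 6065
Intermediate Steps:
(3011 - 5*(-74)) + o = (3011 - 5*(-74)) + 2684 = (3011 + 370) + 2684 = 3381 + 2684 = 6065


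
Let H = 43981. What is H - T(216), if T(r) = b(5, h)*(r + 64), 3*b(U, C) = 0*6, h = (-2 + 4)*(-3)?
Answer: 43981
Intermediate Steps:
h = -6 (h = 2*(-3) = -6)
b(U, C) = 0 (b(U, C) = (0*6)/3 = (1/3)*0 = 0)
T(r) = 0 (T(r) = 0*(r + 64) = 0*(64 + r) = 0)
H - T(216) = 43981 - 1*0 = 43981 + 0 = 43981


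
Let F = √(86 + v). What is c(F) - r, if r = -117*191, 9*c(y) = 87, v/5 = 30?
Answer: 67070/3 ≈ 22357.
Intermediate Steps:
v = 150 (v = 5*30 = 150)
F = 2*√59 (F = √(86 + 150) = √236 = 2*√59 ≈ 15.362)
c(y) = 29/3 (c(y) = (⅑)*87 = 29/3)
r = -22347
c(F) - r = 29/3 - 1*(-22347) = 29/3 + 22347 = 67070/3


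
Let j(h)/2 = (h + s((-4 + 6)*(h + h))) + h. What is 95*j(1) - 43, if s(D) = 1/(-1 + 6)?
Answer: 375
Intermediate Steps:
s(D) = ⅕ (s(D) = 1/5 = ⅕)
j(h) = ⅖ + 4*h (j(h) = 2*((h + ⅕) + h) = 2*((⅕ + h) + h) = 2*(⅕ + 2*h) = ⅖ + 4*h)
95*j(1) - 43 = 95*(⅖ + 4*1) - 43 = 95*(⅖ + 4) - 43 = 95*(22/5) - 43 = 418 - 43 = 375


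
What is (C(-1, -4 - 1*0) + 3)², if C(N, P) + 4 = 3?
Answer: 4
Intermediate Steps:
C(N, P) = -1 (C(N, P) = -4 + 3 = -1)
(C(-1, -4 - 1*0) + 3)² = (-1 + 3)² = 2² = 4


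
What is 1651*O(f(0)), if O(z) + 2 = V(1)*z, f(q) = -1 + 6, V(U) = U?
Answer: 4953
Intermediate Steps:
f(q) = 5
O(z) = -2 + z (O(z) = -2 + 1*z = -2 + z)
1651*O(f(0)) = 1651*(-2 + 5) = 1651*3 = 4953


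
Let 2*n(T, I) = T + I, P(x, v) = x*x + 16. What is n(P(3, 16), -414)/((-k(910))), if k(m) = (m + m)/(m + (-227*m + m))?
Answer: -87525/4 ≈ -21881.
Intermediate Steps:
P(x, v) = 16 + x² (P(x, v) = x² + 16 = 16 + x²)
k(m) = -2/225 (k(m) = (2*m)/(m - 226*m) = (2*m)/((-225*m)) = (2*m)*(-1/(225*m)) = -2/225)
n(T, I) = I/2 + T/2 (n(T, I) = (T + I)/2 = (I + T)/2 = I/2 + T/2)
n(P(3, 16), -414)/((-k(910))) = ((½)*(-414) + (16 + 3²)/2)/((-1*(-2/225))) = (-207 + (16 + 9)/2)/(2/225) = (-207 + (½)*25)*(225/2) = (-207 + 25/2)*(225/2) = -389/2*225/2 = -87525/4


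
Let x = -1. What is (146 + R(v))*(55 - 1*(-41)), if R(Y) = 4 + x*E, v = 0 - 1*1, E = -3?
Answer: 14688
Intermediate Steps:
v = -1 (v = 0 - 1 = -1)
R(Y) = 7 (R(Y) = 4 - 1*(-3) = 4 + 3 = 7)
(146 + R(v))*(55 - 1*(-41)) = (146 + 7)*(55 - 1*(-41)) = 153*(55 + 41) = 153*96 = 14688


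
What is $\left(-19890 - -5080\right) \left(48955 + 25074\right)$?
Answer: $-1096369490$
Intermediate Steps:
$\left(-19890 - -5080\right) \left(48955 + 25074\right) = \left(-19890 + 5080\right) 74029 = \left(-14810\right) 74029 = -1096369490$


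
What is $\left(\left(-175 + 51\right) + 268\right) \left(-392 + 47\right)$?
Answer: $-49680$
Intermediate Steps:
$\left(\left(-175 + 51\right) + 268\right) \left(-392 + 47\right) = \left(-124 + 268\right) \left(-345\right) = 144 \left(-345\right) = -49680$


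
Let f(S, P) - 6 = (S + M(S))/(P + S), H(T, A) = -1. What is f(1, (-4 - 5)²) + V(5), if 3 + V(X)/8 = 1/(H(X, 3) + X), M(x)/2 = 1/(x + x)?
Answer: -655/41 ≈ -15.976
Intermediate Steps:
M(x) = 1/x (M(x) = 2/(x + x) = 2/((2*x)) = 2*(1/(2*x)) = 1/x)
V(X) = -24 + 8/(-1 + X)
f(S, P) = 6 + (S + 1/S)/(P + S)
f(1, (-4 - 5)²) + V(5) = (1 + 1*(6*(-4 - 5)² + 7*1))/(1*((-4 - 5)² + 1)) + 8*(4 - 3*5)/(-1 + 5) = 1*(1 + 1*(6*(-9)² + 7))/((-9)² + 1) + 8*(4 - 15)/4 = 1*(1 + 1*(6*81 + 7))/(81 + 1) + 8*(¼)*(-11) = 1*(1 + 1*(486 + 7))/82 - 22 = 1*(1/82)*(1 + 1*493) - 22 = 1*(1/82)*(1 + 493) - 22 = 1*(1/82)*494 - 22 = 247/41 - 22 = -655/41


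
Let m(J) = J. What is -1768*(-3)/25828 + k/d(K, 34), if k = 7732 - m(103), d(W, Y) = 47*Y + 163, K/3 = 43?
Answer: 29299/6457 ≈ 4.5376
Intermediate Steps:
K = 129 (K = 3*43 = 129)
d(W, Y) = 163 + 47*Y
k = 7629 (k = 7732 - 1*103 = 7732 - 103 = 7629)
-1768*(-3)/25828 + k/d(K, 34) = -1768*(-3)/25828 + 7629/(163 + 47*34) = 5304*(1/25828) + 7629/(163 + 1598) = 1326/6457 + 7629/1761 = 1326/6457 + 7629*(1/1761) = 1326/6457 + 2543/587 = 29299/6457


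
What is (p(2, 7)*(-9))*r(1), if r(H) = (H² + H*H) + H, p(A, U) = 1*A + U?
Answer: -243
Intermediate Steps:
p(A, U) = A + U
r(H) = H + 2*H² (r(H) = (H² + H²) + H = 2*H² + H = H + 2*H²)
(p(2, 7)*(-9))*r(1) = ((2 + 7)*(-9))*(1*(1 + 2*1)) = (9*(-9))*(1*(1 + 2)) = -81*3 = -243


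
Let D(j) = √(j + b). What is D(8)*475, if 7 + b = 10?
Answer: 475*√11 ≈ 1575.4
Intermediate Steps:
b = 3 (b = -7 + 10 = 3)
D(j) = √(3 + j) (D(j) = √(j + 3) = √(3 + j))
D(8)*475 = √(3 + 8)*475 = √11*475 = 475*√11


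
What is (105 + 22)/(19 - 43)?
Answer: -127/24 ≈ -5.2917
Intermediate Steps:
(105 + 22)/(19 - 43) = 127/(-24) = -1/24*127 = -127/24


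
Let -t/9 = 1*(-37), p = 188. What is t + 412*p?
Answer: 77789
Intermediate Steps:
t = 333 (t = -9*(-37) = 333)
t + 412*p = 333 + 412*188 = 333 + 77456 = 77789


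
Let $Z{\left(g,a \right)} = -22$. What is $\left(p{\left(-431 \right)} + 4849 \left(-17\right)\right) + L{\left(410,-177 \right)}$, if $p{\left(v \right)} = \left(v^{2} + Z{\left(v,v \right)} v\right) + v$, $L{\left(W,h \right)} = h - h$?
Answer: $112379$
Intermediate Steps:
$L{\left(W,h \right)} = 0$
$p{\left(v \right)} = v^{2} - 21 v$ ($p{\left(v \right)} = \left(v^{2} - 22 v\right) + v = v^{2} - 21 v$)
$\left(p{\left(-431 \right)} + 4849 \left(-17\right)\right) + L{\left(410,-177 \right)} = \left(- 431 \left(-21 - 431\right) + 4849 \left(-17\right)\right) + 0 = \left(\left(-431\right) \left(-452\right) - 82433\right) + 0 = \left(194812 - 82433\right) + 0 = 112379 + 0 = 112379$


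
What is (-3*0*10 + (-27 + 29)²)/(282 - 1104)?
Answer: -2/411 ≈ -0.0048662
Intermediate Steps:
(-3*0*10 + (-27 + 29)²)/(282 - 1104) = (0*10 + 2²)/(-822) = (0 + 4)*(-1/822) = 4*(-1/822) = -2/411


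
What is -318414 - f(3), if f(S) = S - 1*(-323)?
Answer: -318740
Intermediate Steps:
f(S) = 323 + S (f(S) = S + 323 = 323 + S)
-318414 - f(3) = -318414 - (323 + 3) = -318414 - 1*326 = -318414 - 326 = -318740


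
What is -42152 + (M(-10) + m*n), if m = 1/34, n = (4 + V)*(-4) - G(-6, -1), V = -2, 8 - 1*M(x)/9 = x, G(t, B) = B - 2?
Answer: -1427665/34 ≈ -41990.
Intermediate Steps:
G(t, B) = -2 + B
M(x) = 72 - 9*x
n = -5 (n = (4 - 2)*(-4) - (-2 - 1) = 2*(-4) - 1*(-3) = -8 + 3 = -5)
m = 1/34 ≈ 0.029412
-42152 + (M(-10) + m*n) = -42152 + ((72 - 9*(-10)) + (1/34)*(-5)) = -42152 + ((72 + 90) - 5/34) = -42152 + (162 - 5/34) = -42152 + 5503/34 = -1427665/34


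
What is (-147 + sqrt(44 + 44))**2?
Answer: 21697 - 588*sqrt(22) ≈ 18939.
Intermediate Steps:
(-147 + sqrt(44 + 44))**2 = (-147 + sqrt(88))**2 = (-147 + 2*sqrt(22))**2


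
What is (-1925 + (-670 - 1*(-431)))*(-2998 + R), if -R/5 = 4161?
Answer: 51509692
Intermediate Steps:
R = -20805 (R = -5*4161 = -20805)
(-1925 + (-670 - 1*(-431)))*(-2998 + R) = (-1925 + (-670 - 1*(-431)))*(-2998 - 20805) = (-1925 + (-670 + 431))*(-23803) = (-1925 - 239)*(-23803) = -2164*(-23803) = 51509692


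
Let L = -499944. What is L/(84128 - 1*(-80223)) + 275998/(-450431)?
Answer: -270550823162/74028785281 ≈ -3.6547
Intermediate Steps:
L/(84128 - 1*(-80223)) + 275998/(-450431) = -499944/(84128 - 1*(-80223)) + 275998/(-450431) = -499944/(84128 + 80223) + 275998*(-1/450431) = -499944/164351 - 275998/450431 = -270550823162/74028785281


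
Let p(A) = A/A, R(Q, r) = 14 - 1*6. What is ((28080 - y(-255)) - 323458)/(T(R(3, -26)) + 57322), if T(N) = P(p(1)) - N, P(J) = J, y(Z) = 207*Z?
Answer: -242593/57315 ≈ -4.2326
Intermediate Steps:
R(Q, r) = 8 (R(Q, r) = 14 - 6 = 8)
p(A) = 1
T(N) = 1 - N
((28080 - y(-255)) - 323458)/(T(R(3, -26)) + 57322) = ((28080 - 207*(-255)) - 323458)/((1 - 1*8) + 57322) = ((28080 - 1*(-52785)) - 323458)/((1 - 8) + 57322) = ((28080 + 52785) - 323458)/(-7 + 57322) = (80865 - 323458)/57315 = -242593*1/57315 = -242593/57315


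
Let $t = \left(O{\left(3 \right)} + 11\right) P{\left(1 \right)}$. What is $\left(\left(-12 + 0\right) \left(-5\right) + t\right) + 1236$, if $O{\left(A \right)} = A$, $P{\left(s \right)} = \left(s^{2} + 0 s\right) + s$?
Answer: $1324$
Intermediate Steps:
$P{\left(s \right)} = s + s^{2}$ ($P{\left(s \right)} = \left(s^{2} + 0\right) + s = s^{2} + s = s + s^{2}$)
$t = 28$ ($t = \left(3 + 11\right) 1 \left(1 + 1\right) = 14 \cdot 1 \cdot 2 = 14 \cdot 2 = 28$)
$\left(\left(-12 + 0\right) \left(-5\right) + t\right) + 1236 = \left(\left(-12 + 0\right) \left(-5\right) + 28\right) + 1236 = \left(\left(-12\right) \left(-5\right) + 28\right) + 1236 = \left(60 + 28\right) + 1236 = 88 + 1236 = 1324$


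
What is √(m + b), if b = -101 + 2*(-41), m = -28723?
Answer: I*√28906 ≈ 170.02*I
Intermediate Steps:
b = -183 (b = -101 - 82 = -183)
√(m + b) = √(-28723 - 183) = √(-28906) = I*√28906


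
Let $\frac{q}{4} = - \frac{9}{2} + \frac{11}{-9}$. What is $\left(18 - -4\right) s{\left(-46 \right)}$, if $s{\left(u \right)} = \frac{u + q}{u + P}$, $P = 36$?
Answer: $\frac{1364}{9} \approx 151.56$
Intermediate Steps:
$q = - \frac{206}{9}$ ($q = 4 \left(- \frac{9}{2} + \frac{11}{-9}\right) = 4 \left(\left(-9\right) \frac{1}{2} + 11 \left(- \frac{1}{9}\right)\right) = 4 \left(- \frac{9}{2} - \frac{11}{9}\right) = 4 \left(- \frac{103}{18}\right) = - \frac{206}{9} \approx -22.889$)
$s{\left(u \right)} = \frac{- \frac{206}{9} + u}{36 + u}$ ($s{\left(u \right)} = \frac{u - \frac{206}{9}}{u + 36} = \frac{- \frac{206}{9} + u}{36 + u}$)
$\left(18 - -4\right) s{\left(-46 \right)} = \left(18 - -4\right) \frac{- \frac{206}{9} - 46}{36 - 46} = \left(18 + 4\right) \frac{1}{-10} \left(- \frac{620}{9}\right) = 22 \left(\left(- \frac{1}{10}\right) \left(- \frac{620}{9}\right)\right) = 22 \cdot \frac{62}{9} = \frac{1364}{9}$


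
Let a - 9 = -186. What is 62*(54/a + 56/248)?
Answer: -290/59 ≈ -4.9153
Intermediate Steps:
a = -177 (a = 9 - 186 = -177)
62*(54/a + 56/248) = 62*(54/(-177) + 56/248) = 62*(54*(-1/177) + 56*(1/248)) = 62*(-18/59 + 7/31) = 62*(-145/1829) = -290/59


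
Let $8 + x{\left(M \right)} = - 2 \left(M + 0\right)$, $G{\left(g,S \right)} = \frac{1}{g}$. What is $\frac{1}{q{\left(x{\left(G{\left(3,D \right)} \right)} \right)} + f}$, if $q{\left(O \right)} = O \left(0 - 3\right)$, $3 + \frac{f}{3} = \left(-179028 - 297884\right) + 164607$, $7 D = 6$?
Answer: $- \frac{1}{936898} \approx -1.0674 \cdot 10^{-6}$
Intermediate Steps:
$D = \frac{6}{7}$ ($D = \frac{1}{7} \cdot 6 = \frac{6}{7} \approx 0.85714$)
$f = -936924$ ($f = -9 + 3 \left(\left(-179028 - 297884\right) + 164607\right) = -9 + 3 \left(-476912 + 164607\right) = -9 + 3 \left(-312305\right) = -9 - 936915 = -936924$)
$x{\left(M \right)} = -8 - 2 M$ ($x{\left(M \right)} = -8 - 2 \left(M + 0\right) = -8 - 2 M$)
$q{\left(O \right)} = - 3 O$ ($q{\left(O \right)} = O \left(-3\right) = - 3 O$)
$\frac{1}{q{\left(x{\left(G{\left(3,D \right)} \right)} \right)} + f} = \frac{1}{- 3 \left(-8 - \frac{2}{3}\right) - 936924} = \frac{1}{\left(-3\right) \left(- \frac{26}{3}\right) - 936924} = \frac{1}{26 - 936924} = \frac{1}{-936898} = - \frac{1}{936898}$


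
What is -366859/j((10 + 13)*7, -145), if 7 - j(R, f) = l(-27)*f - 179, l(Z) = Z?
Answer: 366859/3729 ≈ 98.380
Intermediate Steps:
j(R, f) = 186 + 27*f (j(R, f) = 7 - (-27*f - 179) = 7 - (-179 - 27*f) = 7 + (179 + 27*f) = 186 + 27*f)
-366859/j((10 + 13)*7, -145) = -366859/(186 + 27*(-145)) = -366859/(186 - 3915) = -366859/(-3729) = -366859*(-1/3729) = 366859/3729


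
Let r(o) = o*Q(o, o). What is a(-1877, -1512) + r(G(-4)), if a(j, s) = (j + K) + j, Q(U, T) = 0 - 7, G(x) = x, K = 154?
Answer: -3572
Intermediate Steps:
Q(U, T) = -7
a(j, s) = 154 + 2*j (a(j, s) = (j + 154) + j = (154 + j) + j = 154 + 2*j)
r(o) = -7*o (r(o) = o*(-7) = -7*o)
a(-1877, -1512) + r(G(-4)) = (154 + 2*(-1877)) - 7*(-4) = (154 - 3754) + 28 = -3600 + 28 = -3572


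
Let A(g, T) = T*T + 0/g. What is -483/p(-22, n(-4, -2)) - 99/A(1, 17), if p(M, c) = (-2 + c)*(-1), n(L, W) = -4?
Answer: -46727/578 ≈ -80.843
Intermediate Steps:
p(M, c) = 2 - c
A(g, T) = T² (A(g, T) = T² + 0 = T²)
-483/p(-22, n(-4, -2)) - 99/A(1, 17) = -483/(2 - 1*(-4)) - 99/(17²) = -483/(2 + 4) - 99/289 = -483/6 - 99*1/289 = -483*⅙ - 99/289 = -161/2 - 99/289 = -46727/578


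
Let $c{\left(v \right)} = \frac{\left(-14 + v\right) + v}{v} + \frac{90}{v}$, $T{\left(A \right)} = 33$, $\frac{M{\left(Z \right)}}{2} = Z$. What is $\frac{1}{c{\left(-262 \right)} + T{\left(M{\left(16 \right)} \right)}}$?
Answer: $\frac{131}{4547} \approx 0.02881$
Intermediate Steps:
$M{\left(Z \right)} = 2 Z$
$c{\left(v \right)} = \frac{90}{v} + \frac{-14 + 2 v}{v}$ ($c{\left(v \right)} = \frac{-14 + 2 v}{v} + \frac{90}{v} = \frac{90}{v} + \frac{-14 + 2 v}{v}$)
$\frac{1}{c{\left(-262 \right)} + T{\left(M{\left(16 \right)} \right)}} = \frac{1}{\left(2 + \frac{76}{-262}\right) + 33} = \frac{1}{\left(2 + 76 \left(- \frac{1}{262}\right)\right) + 33} = \frac{1}{\left(2 - \frac{38}{131}\right) + 33} = \frac{1}{\frac{224}{131} + 33} = \frac{1}{\frac{4547}{131}} = \frac{131}{4547}$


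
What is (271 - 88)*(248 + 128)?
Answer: 68808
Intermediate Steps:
(271 - 88)*(248 + 128) = 183*376 = 68808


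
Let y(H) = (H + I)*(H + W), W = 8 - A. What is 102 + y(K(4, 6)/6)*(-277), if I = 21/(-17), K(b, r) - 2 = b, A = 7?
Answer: 3950/17 ≈ 232.35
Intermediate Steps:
K(b, r) = 2 + b
I = -21/17 (I = 21*(-1/17) = -21/17 ≈ -1.2353)
W = 1 (W = 8 - 1*7 = 8 - 7 = 1)
y(H) = (1 + H)*(-21/17 + H) (y(H) = (H - 21/17)*(H + 1) = (-21/17 + H)*(1 + H) = (1 + H)*(-21/17 + H))
102 + y(K(4, 6)/6)*(-277) = 102 + (-21/17 + ((2 + 4)/6)² - 4*(2 + 4)/(17*6))*(-277) = 102 + (-21/17 + (6*(⅙))² - 24/(17*6))*(-277) = 102 + (-21/17 + 1² - 4/17*1)*(-277) = 102 + (-21/17 + 1 - 4/17)*(-277) = 102 - 8/17*(-277) = 102 + 2216/17 = 3950/17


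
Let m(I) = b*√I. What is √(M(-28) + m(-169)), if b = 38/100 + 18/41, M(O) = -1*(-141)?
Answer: √(23702100 + 1789814*I)/410 ≈ 11.883 + 0.44801*I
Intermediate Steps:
M(O) = 141
b = 1679/2050 (b = 38*(1/100) + 18*(1/41) = 19/50 + 18/41 = 1679/2050 ≈ 0.81902)
m(I) = 1679*√I/2050
√(M(-28) + m(-169)) = √(141 + 1679*√(-169)/2050) = √(141 + 1679*(13*I)/2050) = √(141 + 21827*I/2050)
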